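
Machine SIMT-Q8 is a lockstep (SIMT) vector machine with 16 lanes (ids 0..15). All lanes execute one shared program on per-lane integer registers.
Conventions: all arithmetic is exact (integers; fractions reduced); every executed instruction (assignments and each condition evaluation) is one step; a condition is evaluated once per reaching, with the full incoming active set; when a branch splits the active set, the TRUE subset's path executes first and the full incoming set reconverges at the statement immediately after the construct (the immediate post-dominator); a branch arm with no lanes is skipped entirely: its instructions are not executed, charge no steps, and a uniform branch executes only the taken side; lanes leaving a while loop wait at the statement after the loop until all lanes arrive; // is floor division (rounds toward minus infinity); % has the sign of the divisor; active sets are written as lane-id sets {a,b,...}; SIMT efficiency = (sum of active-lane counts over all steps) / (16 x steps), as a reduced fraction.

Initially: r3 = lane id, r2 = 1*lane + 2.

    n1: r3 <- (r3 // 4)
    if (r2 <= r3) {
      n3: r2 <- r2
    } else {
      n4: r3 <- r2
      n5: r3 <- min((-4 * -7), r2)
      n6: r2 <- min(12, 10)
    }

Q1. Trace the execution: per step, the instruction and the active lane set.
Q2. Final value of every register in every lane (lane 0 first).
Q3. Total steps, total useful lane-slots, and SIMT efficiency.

step 0: r3 <- (r3 // 4)              {0,1,2,3,4,5,6,7,8,9,10,11,12,13,14,15}
step 1: eval (r2 <= r3)              {0,1,2,3,4,5,6,7,8,9,10,11,12,13,14,15}
step 2: r3 <- r2                     {0,1,2,3,4,5,6,7,8,9,10,11,12,13,14,15}
step 3: r3 <- min((-4 * -7), r2)     {0,1,2,3,4,5,6,7,8,9,10,11,12,13,14,15}
step 4: r2 <- min(12, 10)            {0,1,2,3,4,5,6,7,8,9,10,11,12,13,14,15}

Answer: 5 steps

r3: 2,3,4,5,6,7,8,9,10,11,12,13,14,15,16,17
r2: 10,10,10,10,10,10,10,10,10,10,10,10,10,10,10,10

steps = 5; useful = 80; efficiency = 80/80 = 1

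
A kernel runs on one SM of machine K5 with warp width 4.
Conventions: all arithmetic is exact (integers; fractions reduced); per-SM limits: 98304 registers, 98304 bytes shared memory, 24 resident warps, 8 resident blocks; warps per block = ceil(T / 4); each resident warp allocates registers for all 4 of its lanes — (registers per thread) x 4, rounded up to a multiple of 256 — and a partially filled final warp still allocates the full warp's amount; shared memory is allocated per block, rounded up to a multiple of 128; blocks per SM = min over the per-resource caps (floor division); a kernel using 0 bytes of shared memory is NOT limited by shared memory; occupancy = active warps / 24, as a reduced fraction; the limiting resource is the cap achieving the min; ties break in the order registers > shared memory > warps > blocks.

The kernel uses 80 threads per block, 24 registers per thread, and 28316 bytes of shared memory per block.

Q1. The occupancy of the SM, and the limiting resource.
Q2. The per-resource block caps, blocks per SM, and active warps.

Answer: occupancy 5/6, limited by warps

registers: 19 blocks
shared memory: 3 blocks
warps: 1 block
blocks: 8 blocks

Answer: 1 block, 20 active warps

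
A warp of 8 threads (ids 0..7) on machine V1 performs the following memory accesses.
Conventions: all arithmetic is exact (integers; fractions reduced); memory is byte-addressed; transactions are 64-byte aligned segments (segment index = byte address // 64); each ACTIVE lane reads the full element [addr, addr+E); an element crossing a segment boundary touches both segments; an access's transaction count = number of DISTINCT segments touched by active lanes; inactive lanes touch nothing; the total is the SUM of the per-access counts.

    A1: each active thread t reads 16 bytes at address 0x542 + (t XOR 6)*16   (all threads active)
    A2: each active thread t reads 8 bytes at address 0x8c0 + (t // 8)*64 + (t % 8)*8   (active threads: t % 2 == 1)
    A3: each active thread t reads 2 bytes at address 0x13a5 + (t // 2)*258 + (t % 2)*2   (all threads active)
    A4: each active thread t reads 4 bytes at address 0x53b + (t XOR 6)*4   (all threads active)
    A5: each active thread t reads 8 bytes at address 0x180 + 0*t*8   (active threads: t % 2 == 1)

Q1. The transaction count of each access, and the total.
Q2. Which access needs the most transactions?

A1: 3 transactions
A2: 1 transaction
A3: 4 transactions
A4: 2 transactions
A5: 1 transaction

Answer: 3,1,4,2,1; total 11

Answer: A3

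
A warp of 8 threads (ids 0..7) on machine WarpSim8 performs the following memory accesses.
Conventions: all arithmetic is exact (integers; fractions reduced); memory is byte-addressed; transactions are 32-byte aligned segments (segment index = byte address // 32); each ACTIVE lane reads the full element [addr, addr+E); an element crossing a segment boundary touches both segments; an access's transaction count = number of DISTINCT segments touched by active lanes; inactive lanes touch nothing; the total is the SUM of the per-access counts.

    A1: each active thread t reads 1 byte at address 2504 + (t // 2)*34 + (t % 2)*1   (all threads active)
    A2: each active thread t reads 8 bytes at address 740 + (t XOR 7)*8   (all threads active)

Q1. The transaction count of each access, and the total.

A1: 4 transactions
A2: 3 transactions

Answer: 4,3; total 7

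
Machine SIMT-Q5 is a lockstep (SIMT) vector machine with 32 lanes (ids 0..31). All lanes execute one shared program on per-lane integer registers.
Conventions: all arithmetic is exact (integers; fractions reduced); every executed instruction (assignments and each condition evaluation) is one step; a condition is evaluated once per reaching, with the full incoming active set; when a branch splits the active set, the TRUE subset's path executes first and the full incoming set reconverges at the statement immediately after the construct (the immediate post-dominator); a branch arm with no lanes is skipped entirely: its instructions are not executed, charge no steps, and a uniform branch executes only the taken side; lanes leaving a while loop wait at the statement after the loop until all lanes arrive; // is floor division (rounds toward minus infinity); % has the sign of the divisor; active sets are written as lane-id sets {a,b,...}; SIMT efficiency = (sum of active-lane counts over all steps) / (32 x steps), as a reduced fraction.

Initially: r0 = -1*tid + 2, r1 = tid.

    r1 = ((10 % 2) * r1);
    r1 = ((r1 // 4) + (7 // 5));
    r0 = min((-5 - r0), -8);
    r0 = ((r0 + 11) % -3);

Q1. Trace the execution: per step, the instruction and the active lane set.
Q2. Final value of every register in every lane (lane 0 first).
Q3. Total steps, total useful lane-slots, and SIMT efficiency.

step 0: r1 <- ((10 % 2) * r1)        {0,1,2,3,4,5,6,7,8,9,10,11,12,13,14,15,16,17,18,19,20,21,22,23,24,25,26,27,28,29,30,31}
step 1: r1 <- ((r1 // 4) + (7 // 5)) {0,1,2,3,4,5,6,7,8,9,10,11,12,13,14,15,16,17,18,19,20,21,22,23,24,25,26,27,28,29,30,31}
step 2: r0 <- min((-5 - r0), -8)     {0,1,2,3,4,5,6,7,8,9,10,11,12,13,14,15,16,17,18,19,20,21,22,23,24,25,26,27,28,29,30,31}
step 3: r0 <- ((r0 + 11) % -3)       {0,1,2,3,4,5,6,7,8,9,10,11,12,13,14,15,16,17,18,19,20,21,22,23,24,25,26,27,28,29,30,31}

Answer: 4 steps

r0: 0,0,0,0,0,0,0,0,0,0,0,0,0,0,0,0,0,0,0,0,0,0,0,0,0,0,0,0,0,0,0,0
r1: 1,1,1,1,1,1,1,1,1,1,1,1,1,1,1,1,1,1,1,1,1,1,1,1,1,1,1,1,1,1,1,1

steps = 4; useful = 128; efficiency = 128/128 = 1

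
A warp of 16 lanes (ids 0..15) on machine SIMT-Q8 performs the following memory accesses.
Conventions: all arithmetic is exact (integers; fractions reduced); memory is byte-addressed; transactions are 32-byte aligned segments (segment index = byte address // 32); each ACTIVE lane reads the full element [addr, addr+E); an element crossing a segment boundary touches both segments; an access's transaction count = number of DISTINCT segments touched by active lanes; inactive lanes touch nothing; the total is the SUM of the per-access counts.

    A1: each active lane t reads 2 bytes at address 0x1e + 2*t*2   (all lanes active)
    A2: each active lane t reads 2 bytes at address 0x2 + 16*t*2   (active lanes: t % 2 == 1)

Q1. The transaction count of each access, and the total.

A1: 3 transactions
A2: 8 transactions

Answer: 3,8; total 11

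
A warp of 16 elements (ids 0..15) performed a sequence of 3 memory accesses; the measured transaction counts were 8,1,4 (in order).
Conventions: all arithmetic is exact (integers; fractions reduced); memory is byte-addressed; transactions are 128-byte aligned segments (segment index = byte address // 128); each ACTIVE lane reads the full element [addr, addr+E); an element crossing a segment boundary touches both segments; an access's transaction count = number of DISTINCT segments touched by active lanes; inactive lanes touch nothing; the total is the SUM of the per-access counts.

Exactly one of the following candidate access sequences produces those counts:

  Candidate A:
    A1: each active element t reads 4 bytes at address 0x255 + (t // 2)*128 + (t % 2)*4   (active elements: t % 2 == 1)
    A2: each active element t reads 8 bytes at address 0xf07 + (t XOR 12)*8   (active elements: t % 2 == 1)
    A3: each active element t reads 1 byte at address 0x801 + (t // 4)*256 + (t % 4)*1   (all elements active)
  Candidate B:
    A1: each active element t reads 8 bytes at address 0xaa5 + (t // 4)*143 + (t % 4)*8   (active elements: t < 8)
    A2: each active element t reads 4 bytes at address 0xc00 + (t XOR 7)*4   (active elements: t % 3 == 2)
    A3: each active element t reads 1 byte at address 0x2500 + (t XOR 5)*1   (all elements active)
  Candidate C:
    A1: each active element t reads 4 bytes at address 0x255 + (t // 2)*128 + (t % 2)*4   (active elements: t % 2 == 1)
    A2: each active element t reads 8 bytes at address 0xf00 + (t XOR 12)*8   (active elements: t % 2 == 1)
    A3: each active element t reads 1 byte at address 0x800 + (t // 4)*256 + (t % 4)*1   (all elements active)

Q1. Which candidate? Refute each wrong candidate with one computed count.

A: A2 gives 2 transactions, not 1
B: A1 gives 2 transactions, not 8
C: all counts match (8,1,4)

Answer: C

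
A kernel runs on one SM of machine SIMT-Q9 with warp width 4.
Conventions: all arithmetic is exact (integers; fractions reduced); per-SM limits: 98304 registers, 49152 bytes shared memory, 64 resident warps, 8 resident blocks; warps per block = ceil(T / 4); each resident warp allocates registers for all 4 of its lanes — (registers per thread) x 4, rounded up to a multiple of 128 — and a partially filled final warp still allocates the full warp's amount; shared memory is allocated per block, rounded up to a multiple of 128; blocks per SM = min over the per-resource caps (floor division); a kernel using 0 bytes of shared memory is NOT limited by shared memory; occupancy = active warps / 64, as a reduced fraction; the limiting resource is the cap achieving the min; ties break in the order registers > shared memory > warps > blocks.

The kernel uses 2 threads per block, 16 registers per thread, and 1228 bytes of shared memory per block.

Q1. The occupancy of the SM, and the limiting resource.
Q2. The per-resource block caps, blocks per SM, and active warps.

Answer: occupancy 1/8, limited by blocks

registers: 768 blocks
shared memory: 38 blocks
warps: 64 blocks
blocks: 8 blocks

Answer: 8 blocks, 8 active warps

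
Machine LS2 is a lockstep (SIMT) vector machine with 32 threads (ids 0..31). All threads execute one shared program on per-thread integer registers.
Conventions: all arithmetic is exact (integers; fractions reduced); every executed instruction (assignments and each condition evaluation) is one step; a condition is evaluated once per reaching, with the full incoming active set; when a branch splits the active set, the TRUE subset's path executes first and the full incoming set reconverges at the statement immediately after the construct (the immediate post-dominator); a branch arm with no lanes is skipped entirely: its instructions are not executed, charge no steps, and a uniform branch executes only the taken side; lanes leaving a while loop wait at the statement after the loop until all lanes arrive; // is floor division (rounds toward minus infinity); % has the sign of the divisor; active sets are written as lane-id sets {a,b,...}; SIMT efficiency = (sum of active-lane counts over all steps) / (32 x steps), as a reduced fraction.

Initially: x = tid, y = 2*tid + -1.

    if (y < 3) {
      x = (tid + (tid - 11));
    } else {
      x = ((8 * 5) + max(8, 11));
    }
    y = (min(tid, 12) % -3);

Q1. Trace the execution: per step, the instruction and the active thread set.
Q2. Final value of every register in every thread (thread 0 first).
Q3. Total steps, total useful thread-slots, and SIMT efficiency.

step 0: eval (y < 3)                 {0,1,2,3,4,5,6,7,8,9,10,11,12,13,14,15,16,17,18,19,20,21,22,23,24,25,26,27,28,29,30,31}
step 1: x <- (tid + (tid - 11))      {0,1}
step 2: x <- ((8 * 5) + max(8, 11))  {2,3,4,5,6,7,8,9,10,11,12,13,14,15,16,17,18,19,20,21,22,23,24,25,26,27,28,29,30,31}
step 3: y <- (min(tid, 12) % -3)     {0,1,2,3,4,5,6,7,8,9,10,11,12,13,14,15,16,17,18,19,20,21,22,23,24,25,26,27,28,29,30,31}

Answer: 4 steps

x: -11,-9,51,51,51,51,51,51,51,51,51,51,51,51,51,51,51,51,51,51,51,51,51,51,51,51,51,51,51,51,51,51
y: 0,-2,-1,0,-2,-1,0,-2,-1,0,-2,-1,0,0,0,0,0,0,0,0,0,0,0,0,0,0,0,0,0,0,0,0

steps = 4; useful = 96; efficiency = 96/128 = 3/4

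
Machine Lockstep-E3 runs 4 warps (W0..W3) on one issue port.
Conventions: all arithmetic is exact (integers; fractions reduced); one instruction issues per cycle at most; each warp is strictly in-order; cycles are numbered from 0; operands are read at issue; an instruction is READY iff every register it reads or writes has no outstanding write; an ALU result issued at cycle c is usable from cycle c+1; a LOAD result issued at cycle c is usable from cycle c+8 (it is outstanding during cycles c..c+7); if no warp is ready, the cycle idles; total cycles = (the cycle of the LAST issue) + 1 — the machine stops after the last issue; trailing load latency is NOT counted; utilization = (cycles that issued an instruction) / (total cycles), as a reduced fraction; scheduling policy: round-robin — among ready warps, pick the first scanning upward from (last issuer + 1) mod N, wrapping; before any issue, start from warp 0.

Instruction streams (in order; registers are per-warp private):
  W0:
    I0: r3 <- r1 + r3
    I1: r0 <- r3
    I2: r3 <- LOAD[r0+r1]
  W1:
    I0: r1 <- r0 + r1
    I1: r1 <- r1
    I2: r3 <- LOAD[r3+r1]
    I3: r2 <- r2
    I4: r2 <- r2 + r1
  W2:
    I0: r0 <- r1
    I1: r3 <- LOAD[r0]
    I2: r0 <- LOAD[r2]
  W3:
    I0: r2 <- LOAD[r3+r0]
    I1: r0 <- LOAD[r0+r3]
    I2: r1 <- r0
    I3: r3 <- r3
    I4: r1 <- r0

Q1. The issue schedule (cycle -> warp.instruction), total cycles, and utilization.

cycle 0: W0.I0
cycle 1: W1.I0
cycle 2: W2.I0
cycle 3: W3.I0
cycle 4: W0.I1
cycle 5: W1.I1
cycle 6: W2.I1
cycle 7: W3.I1
cycle 8: W0.I2
cycle 9: W1.I2
cycle 10: W2.I2
cycle 11: W1.I3
cycle 12: W1.I4
cycle 13: idle
cycle 14: idle
cycle 15: W3.I2
cycle 16: W3.I3
cycle 17: W3.I4

Answer: 18 cycles, utilization 8/9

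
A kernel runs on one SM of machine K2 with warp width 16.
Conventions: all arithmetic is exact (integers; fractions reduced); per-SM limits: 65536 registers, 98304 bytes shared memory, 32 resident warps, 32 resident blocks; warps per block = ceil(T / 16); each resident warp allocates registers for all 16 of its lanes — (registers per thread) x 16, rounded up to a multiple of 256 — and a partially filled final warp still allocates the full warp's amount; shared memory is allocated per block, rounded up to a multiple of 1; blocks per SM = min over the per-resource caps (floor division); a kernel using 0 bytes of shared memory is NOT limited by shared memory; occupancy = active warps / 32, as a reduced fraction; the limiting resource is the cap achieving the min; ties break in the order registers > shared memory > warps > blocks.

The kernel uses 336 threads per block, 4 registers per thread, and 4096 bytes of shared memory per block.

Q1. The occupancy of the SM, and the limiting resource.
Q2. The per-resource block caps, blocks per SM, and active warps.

Answer: occupancy 21/32, limited by warps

registers: 12 blocks
shared memory: 24 blocks
warps: 1 block
blocks: 32 blocks

Answer: 1 block, 21 active warps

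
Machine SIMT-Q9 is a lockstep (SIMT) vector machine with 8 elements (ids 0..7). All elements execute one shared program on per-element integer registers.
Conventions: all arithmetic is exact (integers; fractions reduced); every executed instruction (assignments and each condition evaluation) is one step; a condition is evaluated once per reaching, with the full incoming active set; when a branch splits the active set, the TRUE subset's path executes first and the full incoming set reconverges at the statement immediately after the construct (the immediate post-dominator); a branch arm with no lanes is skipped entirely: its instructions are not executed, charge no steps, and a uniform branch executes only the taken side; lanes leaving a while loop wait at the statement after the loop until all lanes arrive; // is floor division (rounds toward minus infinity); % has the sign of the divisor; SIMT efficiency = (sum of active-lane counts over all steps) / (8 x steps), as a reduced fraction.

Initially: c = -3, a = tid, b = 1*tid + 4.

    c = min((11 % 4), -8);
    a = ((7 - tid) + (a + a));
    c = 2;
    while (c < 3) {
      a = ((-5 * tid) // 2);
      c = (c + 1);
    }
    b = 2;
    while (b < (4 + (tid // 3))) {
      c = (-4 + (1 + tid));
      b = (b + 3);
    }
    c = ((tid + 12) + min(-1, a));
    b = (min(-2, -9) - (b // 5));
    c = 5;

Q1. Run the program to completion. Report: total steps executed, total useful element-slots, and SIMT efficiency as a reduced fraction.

Answer: 18 steps, 126 useful, 7/8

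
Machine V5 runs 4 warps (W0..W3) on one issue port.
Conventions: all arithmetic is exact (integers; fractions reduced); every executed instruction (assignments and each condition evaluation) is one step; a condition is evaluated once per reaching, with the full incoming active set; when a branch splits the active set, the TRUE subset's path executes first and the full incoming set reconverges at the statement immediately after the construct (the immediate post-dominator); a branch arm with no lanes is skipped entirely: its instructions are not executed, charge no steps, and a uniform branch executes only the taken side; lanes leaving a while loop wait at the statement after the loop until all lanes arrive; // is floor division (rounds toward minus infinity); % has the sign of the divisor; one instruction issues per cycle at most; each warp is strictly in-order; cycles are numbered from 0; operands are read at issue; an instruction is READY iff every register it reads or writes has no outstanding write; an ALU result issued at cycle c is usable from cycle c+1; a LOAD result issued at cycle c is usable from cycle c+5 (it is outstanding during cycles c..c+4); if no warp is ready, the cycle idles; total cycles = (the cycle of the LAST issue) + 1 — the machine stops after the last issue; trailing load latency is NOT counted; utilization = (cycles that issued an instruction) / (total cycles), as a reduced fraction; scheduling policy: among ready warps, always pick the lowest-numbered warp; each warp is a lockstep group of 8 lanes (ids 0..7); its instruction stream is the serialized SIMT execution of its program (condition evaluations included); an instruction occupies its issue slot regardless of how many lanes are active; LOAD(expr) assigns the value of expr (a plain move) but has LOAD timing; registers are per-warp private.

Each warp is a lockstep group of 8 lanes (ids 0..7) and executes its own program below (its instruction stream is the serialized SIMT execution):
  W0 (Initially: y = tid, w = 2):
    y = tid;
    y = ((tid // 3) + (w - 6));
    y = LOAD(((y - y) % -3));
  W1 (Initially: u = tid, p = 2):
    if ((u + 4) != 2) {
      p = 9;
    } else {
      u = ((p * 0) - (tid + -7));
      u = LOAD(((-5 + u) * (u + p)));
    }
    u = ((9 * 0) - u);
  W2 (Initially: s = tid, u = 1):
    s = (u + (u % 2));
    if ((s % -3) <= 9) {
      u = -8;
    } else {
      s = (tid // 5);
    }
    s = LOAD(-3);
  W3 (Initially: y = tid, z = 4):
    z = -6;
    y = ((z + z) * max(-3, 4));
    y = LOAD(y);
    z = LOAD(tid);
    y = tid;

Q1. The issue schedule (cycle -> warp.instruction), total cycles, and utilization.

cycle 0: W0.I0
cycle 1: W0.I1
cycle 2: W0.I2
cycle 3: W1.I0
cycle 4: W1.I1
cycle 5: W1.I2
cycle 6: W2.I0
cycle 7: W2.I1
cycle 8: W2.I2
cycle 9: W2.I3
cycle 10: W3.I0
cycle 11: W3.I1
cycle 12: W3.I2
cycle 13: W3.I3
cycle 14: idle
cycle 15: idle
cycle 16: idle
cycle 17: W3.I4

Answer: 18 cycles, utilization 5/6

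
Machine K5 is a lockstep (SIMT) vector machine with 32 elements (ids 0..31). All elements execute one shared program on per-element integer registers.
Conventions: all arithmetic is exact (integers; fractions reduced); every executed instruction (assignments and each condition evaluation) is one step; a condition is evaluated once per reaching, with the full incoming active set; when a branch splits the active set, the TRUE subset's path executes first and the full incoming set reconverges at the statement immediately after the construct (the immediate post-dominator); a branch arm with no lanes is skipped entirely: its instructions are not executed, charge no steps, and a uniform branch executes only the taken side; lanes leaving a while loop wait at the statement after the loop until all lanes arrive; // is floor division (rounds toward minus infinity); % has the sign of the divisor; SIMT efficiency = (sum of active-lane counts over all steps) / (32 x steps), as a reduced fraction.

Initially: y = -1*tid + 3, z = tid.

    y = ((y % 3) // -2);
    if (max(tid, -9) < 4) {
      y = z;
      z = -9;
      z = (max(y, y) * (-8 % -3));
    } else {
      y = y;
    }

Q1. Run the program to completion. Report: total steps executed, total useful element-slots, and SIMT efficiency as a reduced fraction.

Answer: 6 steps, 104 useful, 13/24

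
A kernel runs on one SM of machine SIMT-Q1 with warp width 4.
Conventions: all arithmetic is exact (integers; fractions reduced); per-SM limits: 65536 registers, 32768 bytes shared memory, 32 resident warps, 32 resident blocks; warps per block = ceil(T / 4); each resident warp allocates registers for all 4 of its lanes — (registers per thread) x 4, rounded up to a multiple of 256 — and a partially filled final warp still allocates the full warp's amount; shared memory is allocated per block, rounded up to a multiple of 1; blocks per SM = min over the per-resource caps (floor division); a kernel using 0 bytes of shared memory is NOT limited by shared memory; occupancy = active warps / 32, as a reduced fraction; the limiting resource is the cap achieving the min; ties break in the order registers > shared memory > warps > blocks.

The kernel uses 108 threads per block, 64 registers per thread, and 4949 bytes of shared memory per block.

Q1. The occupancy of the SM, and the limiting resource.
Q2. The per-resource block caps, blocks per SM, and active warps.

Answer: occupancy 27/32, limited by warps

registers: 9 blocks
shared memory: 6 blocks
warps: 1 block
blocks: 32 blocks

Answer: 1 block, 27 active warps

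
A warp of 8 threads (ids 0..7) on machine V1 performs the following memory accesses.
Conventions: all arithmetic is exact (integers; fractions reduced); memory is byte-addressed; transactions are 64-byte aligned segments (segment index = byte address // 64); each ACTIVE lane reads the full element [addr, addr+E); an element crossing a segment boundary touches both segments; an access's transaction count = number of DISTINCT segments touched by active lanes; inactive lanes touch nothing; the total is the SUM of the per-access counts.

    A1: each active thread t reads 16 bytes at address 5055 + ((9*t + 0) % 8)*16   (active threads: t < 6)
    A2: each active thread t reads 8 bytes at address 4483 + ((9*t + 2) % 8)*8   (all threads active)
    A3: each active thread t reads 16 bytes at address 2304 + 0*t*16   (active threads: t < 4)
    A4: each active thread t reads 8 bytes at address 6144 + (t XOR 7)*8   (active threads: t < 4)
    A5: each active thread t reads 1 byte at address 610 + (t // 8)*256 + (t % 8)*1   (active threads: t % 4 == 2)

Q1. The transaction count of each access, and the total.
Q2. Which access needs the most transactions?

A1: 3 transactions
A2: 2 transactions
A3: 1 transaction
A4: 1 transaction
A5: 1 transaction

Answer: 3,2,1,1,1; total 8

Answer: A1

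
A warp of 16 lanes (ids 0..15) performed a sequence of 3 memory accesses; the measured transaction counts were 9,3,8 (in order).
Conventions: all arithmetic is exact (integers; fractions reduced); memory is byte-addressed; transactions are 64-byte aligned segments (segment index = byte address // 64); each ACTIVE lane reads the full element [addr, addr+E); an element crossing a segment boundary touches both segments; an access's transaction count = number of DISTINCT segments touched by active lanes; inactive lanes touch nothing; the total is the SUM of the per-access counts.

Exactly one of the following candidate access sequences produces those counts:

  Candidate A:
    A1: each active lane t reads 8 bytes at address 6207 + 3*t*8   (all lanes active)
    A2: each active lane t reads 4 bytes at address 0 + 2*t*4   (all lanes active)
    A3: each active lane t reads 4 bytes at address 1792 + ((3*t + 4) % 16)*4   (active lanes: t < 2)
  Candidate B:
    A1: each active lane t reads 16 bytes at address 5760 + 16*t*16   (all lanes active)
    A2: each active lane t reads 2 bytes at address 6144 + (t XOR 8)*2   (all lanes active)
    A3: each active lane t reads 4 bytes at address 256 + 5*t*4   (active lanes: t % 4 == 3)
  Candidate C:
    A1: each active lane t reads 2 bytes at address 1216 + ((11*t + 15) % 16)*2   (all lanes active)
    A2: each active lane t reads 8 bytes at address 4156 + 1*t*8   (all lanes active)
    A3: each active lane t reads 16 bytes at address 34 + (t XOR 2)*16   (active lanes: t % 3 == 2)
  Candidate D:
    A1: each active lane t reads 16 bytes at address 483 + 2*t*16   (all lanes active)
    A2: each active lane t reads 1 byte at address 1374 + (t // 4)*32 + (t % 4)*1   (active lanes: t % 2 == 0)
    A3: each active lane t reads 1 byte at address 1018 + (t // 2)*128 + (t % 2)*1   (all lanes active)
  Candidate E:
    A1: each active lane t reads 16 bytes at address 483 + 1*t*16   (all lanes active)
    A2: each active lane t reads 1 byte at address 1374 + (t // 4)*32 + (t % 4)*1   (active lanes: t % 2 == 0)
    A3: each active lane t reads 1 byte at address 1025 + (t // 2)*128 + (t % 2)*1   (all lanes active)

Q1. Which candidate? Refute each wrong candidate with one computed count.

A: A1 gives 7 transactions, not 9
B: A1 gives 16 transactions, not 9
C: A1 gives 1 transaction, not 9
E: A1 gives 5 transactions, not 9
D: all counts match (9,3,8)

Answer: D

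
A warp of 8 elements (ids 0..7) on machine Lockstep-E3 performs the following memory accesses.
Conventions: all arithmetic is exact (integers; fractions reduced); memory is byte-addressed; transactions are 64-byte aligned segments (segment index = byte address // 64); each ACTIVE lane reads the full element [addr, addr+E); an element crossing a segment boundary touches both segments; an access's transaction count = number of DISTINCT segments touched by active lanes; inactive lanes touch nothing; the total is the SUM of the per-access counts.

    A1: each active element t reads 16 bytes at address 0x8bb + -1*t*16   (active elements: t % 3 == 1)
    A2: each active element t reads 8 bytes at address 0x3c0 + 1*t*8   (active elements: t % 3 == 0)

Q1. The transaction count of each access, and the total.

A1: 2 transactions
A2: 1 transaction

Answer: 2,1; total 3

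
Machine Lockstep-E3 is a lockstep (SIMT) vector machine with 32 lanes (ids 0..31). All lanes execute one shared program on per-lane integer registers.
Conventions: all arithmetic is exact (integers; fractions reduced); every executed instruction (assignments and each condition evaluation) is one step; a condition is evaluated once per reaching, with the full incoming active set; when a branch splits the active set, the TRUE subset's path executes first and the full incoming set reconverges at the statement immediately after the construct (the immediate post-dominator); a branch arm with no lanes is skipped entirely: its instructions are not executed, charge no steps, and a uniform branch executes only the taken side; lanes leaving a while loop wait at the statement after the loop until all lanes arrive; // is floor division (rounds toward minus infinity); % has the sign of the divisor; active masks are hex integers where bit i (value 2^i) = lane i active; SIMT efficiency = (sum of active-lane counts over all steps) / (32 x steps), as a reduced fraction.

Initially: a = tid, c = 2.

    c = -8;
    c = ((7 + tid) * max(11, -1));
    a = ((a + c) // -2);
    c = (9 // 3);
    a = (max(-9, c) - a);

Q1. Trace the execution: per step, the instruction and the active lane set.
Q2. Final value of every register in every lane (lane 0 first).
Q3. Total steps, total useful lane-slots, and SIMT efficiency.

step 0: c <- -8                      0xffffffff
step 1: c <- ((7 + tid) * max(11, -1)) 0xffffffff
step 2: a <- ((a + c) // -2)         0xffffffff
step 3: c <- (9 // 3)                0xffffffff
step 4: a <- (max(-9, c) - a)        0xffffffff

Answer: 5 steps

a: 42,48,54,60,66,72,78,84,90,96,102,108,114,120,126,132,138,144,150,156,162,168,174,180,186,192,198,204,210,216,222,228
c: 3,3,3,3,3,3,3,3,3,3,3,3,3,3,3,3,3,3,3,3,3,3,3,3,3,3,3,3,3,3,3,3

steps = 5; useful = 160; efficiency = 160/160 = 1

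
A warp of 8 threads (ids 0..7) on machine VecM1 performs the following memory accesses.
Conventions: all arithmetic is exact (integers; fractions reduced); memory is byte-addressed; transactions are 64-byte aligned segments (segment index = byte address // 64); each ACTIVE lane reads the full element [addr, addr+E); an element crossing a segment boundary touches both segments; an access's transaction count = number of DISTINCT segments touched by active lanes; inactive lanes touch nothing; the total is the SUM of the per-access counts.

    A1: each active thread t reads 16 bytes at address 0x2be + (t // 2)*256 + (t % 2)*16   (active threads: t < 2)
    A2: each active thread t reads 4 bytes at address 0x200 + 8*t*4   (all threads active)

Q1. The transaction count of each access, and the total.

A1: 2 transactions
A2: 4 transactions

Answer: 2,4; total 6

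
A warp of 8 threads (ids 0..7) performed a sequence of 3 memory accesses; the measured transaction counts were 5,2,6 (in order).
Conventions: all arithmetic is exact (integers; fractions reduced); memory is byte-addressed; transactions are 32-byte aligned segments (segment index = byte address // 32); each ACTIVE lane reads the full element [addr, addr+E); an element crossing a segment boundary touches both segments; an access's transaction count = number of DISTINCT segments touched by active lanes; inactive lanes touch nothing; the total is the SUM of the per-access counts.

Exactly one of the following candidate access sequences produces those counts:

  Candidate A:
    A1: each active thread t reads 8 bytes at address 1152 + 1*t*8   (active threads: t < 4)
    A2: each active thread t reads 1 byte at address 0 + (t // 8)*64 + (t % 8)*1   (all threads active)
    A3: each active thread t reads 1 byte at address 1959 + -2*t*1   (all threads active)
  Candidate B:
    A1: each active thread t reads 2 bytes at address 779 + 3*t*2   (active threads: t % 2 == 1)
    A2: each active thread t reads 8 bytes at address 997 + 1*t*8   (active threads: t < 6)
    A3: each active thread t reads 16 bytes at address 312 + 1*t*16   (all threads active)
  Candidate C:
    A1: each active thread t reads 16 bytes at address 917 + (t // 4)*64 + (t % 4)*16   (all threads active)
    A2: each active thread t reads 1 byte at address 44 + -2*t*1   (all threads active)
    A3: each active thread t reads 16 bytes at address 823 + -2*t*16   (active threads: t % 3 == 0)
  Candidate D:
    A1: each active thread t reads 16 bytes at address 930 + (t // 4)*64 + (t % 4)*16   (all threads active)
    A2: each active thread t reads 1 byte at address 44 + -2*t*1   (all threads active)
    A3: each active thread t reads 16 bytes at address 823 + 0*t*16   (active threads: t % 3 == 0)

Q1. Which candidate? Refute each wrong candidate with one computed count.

A: A1 gives 1 transaction, not 5
B: A1 gives 2 transactions, not 5
D: A3 gives 2 transactions, not 6
C: all counts match (5,2,6)

Answer: C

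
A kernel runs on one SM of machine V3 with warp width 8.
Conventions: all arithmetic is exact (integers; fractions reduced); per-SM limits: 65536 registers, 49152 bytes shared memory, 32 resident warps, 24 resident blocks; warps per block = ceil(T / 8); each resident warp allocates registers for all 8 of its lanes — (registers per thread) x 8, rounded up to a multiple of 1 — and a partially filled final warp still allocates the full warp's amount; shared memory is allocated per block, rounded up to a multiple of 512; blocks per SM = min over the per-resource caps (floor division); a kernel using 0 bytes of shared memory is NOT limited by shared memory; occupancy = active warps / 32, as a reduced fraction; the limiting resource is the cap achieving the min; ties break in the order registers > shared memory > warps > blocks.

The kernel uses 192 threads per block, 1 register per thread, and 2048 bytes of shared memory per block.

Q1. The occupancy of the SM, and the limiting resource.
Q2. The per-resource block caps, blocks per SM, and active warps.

Answer: occupancy 3/4, limited by warps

registers: 341 blocks
shared memory: 24 blocks
warps: 1 block
blocks: 24 blocks

Answer: 1 block, 24 active warps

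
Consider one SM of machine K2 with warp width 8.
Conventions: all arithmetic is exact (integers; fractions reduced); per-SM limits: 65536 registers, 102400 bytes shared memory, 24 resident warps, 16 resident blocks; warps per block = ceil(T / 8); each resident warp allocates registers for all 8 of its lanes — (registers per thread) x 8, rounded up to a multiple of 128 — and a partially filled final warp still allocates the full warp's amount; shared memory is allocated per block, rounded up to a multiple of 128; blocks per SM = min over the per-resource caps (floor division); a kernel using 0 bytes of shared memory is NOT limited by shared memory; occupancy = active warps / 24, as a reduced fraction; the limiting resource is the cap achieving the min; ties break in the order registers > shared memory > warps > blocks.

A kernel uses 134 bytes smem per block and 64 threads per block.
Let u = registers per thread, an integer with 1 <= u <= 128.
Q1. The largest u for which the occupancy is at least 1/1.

Answer: u = 128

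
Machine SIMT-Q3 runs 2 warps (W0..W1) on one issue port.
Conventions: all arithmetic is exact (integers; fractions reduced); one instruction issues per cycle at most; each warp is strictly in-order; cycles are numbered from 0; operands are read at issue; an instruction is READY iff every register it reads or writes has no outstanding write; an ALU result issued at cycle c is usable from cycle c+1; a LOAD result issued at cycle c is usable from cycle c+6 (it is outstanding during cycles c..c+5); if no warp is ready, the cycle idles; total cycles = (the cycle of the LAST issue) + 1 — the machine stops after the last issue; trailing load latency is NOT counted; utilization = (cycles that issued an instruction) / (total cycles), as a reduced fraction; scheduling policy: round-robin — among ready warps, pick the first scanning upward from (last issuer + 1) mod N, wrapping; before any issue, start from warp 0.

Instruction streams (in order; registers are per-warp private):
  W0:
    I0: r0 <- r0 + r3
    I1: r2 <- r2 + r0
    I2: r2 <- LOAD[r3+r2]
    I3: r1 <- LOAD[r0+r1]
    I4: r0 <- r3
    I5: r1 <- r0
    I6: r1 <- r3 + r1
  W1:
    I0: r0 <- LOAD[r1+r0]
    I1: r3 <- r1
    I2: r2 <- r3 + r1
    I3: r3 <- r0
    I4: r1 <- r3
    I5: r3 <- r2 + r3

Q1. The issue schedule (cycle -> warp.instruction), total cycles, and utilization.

cycle 0: W0.I0
cycle 1: W1.I0
cycle 2: W0.I1
cycle 3: W1.I1
cycle 4: W0.I2
cycle 5: W1.I2
cycle 6: W0.I3
cycle 7: W1.I3
cycle 8: W0.I4
cycle 9: W1.I4
cycle 10: W1.I5
cycle 11: idle
cycle 12: W0.I5
cycle 13: W0.I6

Answer: 14 cycles, utilization 13/14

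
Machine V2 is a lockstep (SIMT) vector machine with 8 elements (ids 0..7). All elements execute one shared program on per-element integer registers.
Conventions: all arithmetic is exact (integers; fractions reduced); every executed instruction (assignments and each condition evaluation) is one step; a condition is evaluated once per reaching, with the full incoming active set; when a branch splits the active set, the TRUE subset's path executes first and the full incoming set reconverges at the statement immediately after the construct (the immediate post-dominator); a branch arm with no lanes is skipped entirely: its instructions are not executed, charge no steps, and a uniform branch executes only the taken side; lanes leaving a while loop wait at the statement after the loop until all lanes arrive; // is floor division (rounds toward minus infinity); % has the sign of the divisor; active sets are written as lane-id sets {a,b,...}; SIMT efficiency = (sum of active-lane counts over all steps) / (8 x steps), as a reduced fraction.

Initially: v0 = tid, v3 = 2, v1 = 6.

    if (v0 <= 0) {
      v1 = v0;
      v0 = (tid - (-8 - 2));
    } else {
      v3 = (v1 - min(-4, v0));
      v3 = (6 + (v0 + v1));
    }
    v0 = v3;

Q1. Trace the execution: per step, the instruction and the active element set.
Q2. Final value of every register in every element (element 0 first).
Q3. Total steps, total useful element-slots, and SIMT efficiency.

step 0: eval (v0 <= 0)               {0,1,2,3,4,5,6,7}
step 1: v1 <- v0                     {0}
step 2: v0 <- (tid - (-8 - 2))       {0}
step 3: v3 <- (v1 - min(-4, v0))     {1,2,3,4,5,6,7}
step 4: v3 <- (6 + (v0 + v1))        {1,2,3,4,5,6,7}
step 5: v0 <- v3                     {0,1,2,3,4,5,6,7}

Answer: 6 steps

v0: 2,13,14,15,16,17,18,19
v3: 2,13,14,15,16,17,18,19
v1: 0,6,6,6,6,6,6,6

steps = 6; useful = 32; efficiency = 32/48 = 2/3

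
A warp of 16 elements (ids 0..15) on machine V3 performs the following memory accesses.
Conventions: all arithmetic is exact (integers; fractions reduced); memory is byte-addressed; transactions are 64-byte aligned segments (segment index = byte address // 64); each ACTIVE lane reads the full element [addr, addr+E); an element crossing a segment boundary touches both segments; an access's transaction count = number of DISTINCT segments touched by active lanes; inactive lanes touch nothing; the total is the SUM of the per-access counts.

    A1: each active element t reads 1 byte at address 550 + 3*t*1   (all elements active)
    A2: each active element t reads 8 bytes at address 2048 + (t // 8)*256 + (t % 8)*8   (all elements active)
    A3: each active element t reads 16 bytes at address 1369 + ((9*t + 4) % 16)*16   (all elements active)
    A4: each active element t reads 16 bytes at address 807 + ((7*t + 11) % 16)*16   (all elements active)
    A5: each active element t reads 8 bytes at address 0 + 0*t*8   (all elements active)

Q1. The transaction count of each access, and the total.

A1: 2 transactions
A2: 2 transactions
A3: 5 transactions
A4: 5 transactions
A5: 1 transaction

Answer: 2,2,5,5,1; total 15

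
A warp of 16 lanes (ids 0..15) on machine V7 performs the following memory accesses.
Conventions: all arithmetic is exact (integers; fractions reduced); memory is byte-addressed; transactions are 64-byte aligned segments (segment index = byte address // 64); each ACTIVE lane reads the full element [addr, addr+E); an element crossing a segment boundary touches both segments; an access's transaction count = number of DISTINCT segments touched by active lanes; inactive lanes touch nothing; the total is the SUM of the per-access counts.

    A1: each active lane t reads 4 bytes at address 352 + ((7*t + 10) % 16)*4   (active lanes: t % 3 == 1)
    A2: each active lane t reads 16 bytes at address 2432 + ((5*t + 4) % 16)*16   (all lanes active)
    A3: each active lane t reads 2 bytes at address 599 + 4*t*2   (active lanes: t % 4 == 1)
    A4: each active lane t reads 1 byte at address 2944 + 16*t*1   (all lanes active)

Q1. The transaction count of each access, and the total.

A1: 2 transactions
A2: 4 transactions
A3: 3 transactions
A4: 4 transactions

Answer: 2,4,3,4; total 13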